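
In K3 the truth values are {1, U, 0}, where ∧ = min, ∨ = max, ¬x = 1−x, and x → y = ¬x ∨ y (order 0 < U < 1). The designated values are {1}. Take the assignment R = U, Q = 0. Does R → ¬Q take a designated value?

Yes

¬Q = ¬0 = 1
R → ¬Q = U → 1 = 1  [¬U ∨ 1]
1 ∈ {1}.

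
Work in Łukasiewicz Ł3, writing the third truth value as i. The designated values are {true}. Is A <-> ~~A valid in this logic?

Every assignment of A over {true, i, false} gives a value in {true}.
In particular, with A=i: A <-> ~~A = true.

Yes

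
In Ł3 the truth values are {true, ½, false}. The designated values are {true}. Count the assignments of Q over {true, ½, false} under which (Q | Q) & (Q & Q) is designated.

1

Q=true: true ✓
Q=½: ½ ·
Q=false: false ·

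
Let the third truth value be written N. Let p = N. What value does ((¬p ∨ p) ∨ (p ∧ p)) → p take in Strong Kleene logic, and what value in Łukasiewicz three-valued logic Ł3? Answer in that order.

In Strong Kleene logic: ¬p = ¬N = N
¬p ∨ p = N ∨ N = N
p ∧ p = N ∧ N = N
(¬p ∨ p) ∨ (p ∧ p) = N ∨ N = N
((¬p ∨ p) ∨ (p ∧ p)) → p = N → N = N  [¬N ∨ N]
In Łukasiewicz three-valued logic Ł3: ¬p = ¬N = N
¬p ∨ p = N ∨ N = N
p ∧ p = N ∧ N = N
(¬p ∨ p) ∨ (p ∧ p) = N ∨ N = N
((¬p ∨ p) ∨ (p ∧ p)) → p = N → N = ⊤
They differ because Strong Kleene logic and Łukasiewicz three-valued logic Ł3 treat N differently under implication.

N; ⊤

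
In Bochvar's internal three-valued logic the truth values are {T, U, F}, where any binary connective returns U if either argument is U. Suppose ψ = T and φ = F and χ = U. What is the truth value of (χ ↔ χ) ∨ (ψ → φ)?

χ ↔ χ = U ↔ U = U
ψ → φ = T → F = F
(χ ↔ χ) ∨ (ψ → φ) = U ∨ F = U

U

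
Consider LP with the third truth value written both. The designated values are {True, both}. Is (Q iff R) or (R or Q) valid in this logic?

Every assignment of Q, R over {True, both, False} gives a value in {True, both}.
In particular, with Q=both, R=both: (Q iff R) or (R or Q) = both.

Yes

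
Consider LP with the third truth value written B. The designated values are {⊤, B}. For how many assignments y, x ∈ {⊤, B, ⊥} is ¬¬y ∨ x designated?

8

Of the 9 assignments, 8 give a value in {⊤, B}.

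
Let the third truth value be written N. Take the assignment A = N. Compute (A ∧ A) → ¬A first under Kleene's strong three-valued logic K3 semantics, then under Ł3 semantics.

N; true

In Kleene's strong three-valued logic K3: A ∧ A = N ∧ N = N
¬A = ¬N = N
(A ∧ A) → ¬A = N → N = N  [¬N ∨ N]
In Ł3: A ∧ A = N ∧ N = N
¬A = ¬N = N
(A ∧ A) → ¬A = N → N = true  [min(1, 1−½+½)]
They differ because Kleene's strong three-valued logic K3 and Ł3 treat N differently under implication.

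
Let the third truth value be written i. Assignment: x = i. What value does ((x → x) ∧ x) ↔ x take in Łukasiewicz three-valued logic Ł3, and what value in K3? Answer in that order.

⊤; i

In Łukasiewicz three-valued logic Ł3: x → x = i → i = ⊤
(x → x) ∧ x = ⊤ ∧ i = i
((x → x) ∧ x) ↔ x = i ↔ i = ⊤
In K3: x → x = i → i = i  [¬i ∨ i]
(x → x) ∧ x = i ∧ i = i
((x → x) ∧ x) ↔ x = i ↔ i = i
They differ because Łukasiewicz three-valued logic Ł3 and K3 treat i differently under implication.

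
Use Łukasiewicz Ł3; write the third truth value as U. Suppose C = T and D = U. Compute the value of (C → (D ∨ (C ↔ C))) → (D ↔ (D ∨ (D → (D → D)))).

U

C ↔ C = T ↔ T = T
D ∨ (C ↔ C) = U ∨ T = T
C → (D ∨ (C ↔ C)) = T → T = T
D → D = U → U = T  [min(1, 1−½+½)]
D → (D → D) = U → T = T
D ∨ (D → (D → D)) = U ∨ T = T
D ↔ (D ∨ (D → (D → D))) = U ↔ T = U
(C → (D ∨ (C ↔ C))) → (D ↔ (D ∨ (D → (D → D)))) = T → U = U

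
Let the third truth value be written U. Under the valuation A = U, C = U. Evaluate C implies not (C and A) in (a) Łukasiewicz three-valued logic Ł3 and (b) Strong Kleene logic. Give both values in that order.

⊤; U

In Łukasiewicz three-valued logic Ł3: C and A = U and U = U
not (C and A) = not U = U
C implies not (C and A) = U implies U = ⊤
In Strong Kleene logic: C and A = U and U = U
not (C and A) = not U = U
C implies not (C and A) = U implies U = U  [not U or U]
They differ because Łukasiewicz three-valued logic Ł3 and Strong Kleene logic treat U differently under implication.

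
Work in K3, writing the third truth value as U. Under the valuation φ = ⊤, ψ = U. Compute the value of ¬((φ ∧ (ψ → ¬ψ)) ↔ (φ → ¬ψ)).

¬ψ = ¬U = U
ψ → ¬ψ = U → U = U  [¬U ∨ U]
φ ∧ (ψ → ¬ψ) = ⊤ ∧ U = U
¬ψ = ¬U = U
φ → ¬ψ = ⊤ → U = U
(φ ∧ (ψ → ¬ψ)) ↔ (φ → ¬ψ) = U ↔ U = U
¬((φ ∧ (ψ → ¬ψ)) ↔ (φ → ¬ψ)) = ¬U = U

U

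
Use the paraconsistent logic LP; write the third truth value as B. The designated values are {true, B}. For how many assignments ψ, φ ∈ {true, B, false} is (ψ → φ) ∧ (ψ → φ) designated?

Of the 9 assignments, 8 give a value in {true, B}.

8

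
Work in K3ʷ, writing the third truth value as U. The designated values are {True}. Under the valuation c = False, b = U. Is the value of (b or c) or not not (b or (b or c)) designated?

b or c = U or False = U
b or c = U or False = U
b or (b or c) = U or U = U
not (b or (b or c)) = not U = U
not not (b or (b or c)) = not U = U
(b or c) or not not (b or (b or c)) = U or U = U
U ∉ {True}.

No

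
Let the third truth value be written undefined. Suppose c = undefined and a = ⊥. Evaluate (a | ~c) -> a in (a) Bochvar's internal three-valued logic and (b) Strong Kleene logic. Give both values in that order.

undefined; undefined

In Bochvar's internal three-valued logic: ~c = ~undefined = undefined
a | ~c = ⊥ | undefined = undefined
(a | ~c) -> a = undefined -> ⊥ = undefined  [any arg is the third value ⇒ result is the third value]
In Strong Kleene logic: ~c = ~undefined = undefined
a | ~c = ⊥ | undefined = undefined
(a | ~c) -> a = undefined -> ⊥ = undefined  [~undefined | ⊥]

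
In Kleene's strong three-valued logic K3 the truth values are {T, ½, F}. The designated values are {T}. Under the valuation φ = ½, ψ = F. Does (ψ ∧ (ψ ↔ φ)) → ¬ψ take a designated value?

Yes

ψ ↔ φ = F ↔ ½ = ½
ψ ∧ (ψ ↔ φ) = F ∧ ½ = F
¬ψ = ¬F = T
(ψ ∧ (ψ ↔ φ)) → ¬ψ = F → T = T
T ∈ {T}.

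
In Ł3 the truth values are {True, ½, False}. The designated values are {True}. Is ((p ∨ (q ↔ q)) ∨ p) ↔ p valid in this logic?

Countermodel: p=½, q=True gives ½, which is not designated.

No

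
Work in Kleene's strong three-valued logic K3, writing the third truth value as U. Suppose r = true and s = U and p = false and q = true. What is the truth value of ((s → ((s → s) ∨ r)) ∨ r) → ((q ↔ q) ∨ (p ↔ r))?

true

s → s = U → U = U  [¬U ∨ U]
(s → s) ∨ r = U ∨ true = true
s → ((s → s) ∨ r) = U → true = true
(s → ((s → s) ∨ r)) ∨ r = true ∨ true = true
q ↔ q = true ↔ true = true
p ↔ r = false ↔ true = false
(q ↔ q) ∨ (p ↔ r) = true ∨ false = true
((s → ((s → s) ∨ r)) ∨ r) → ((q ↔ q) ∨ (p ↔ r)) = true → true = true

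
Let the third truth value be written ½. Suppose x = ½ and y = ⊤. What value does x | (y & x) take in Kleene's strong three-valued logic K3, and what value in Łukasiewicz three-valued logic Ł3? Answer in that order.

½; ½

In Kleene's strong three-valued logic K3: y & x = ⊤ & ½ = ½
x | (y & x) = ½ | ½ = ½
In Łukasiewicz three-valued logic Ł3: y & x = ⊤ & ½ = ½
x | (y & x) = ½ | ½ = ½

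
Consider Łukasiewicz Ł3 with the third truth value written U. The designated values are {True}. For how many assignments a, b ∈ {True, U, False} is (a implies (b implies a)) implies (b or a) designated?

Of the 9 assignments, 5 give a value in {True}.

5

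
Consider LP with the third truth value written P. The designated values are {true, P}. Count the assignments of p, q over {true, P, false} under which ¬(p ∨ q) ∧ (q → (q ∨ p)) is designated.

Designated under: (p=P, q=P); (p=P, q=false); (p=false, q=P); (p=false, q=false).

4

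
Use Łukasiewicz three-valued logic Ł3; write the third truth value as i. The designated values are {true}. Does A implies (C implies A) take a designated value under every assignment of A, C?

Yes

Every assignment of A, C over {true, i, false} gives a value in {true}.
In particular, with A=i, C=i: A implies (C implies A) = true.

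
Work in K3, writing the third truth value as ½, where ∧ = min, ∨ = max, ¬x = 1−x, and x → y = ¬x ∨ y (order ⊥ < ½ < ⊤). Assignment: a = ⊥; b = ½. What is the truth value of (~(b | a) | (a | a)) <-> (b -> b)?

b | a = ½ | ⊥ = ½
~(b | a) = ~½ = ½
a | a = ⊥ | ⊥ = ⊥
~(b | a) | (a | a) = ½ | ⊥ = ½
b -> b = ½ -> ½ = ½
(~(b | a) | (a | a)) <-> (b -> b) = ½ <-> ½ = ½

½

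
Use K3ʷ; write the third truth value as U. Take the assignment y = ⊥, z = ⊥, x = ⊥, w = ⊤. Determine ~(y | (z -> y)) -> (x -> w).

⊤

z -> y = ⊥ -> ⊥ = ⊤
y | (z -> y) = ⊥ | ⊤ = ⊤
~(y | (z -> y)) = ~⊤ = ⊥
x -> w = ⊥ -> ⊤ = ⊤
~(y | (z -> y)) -> (x -> w) = ⊥ -> ⊤ = ⊤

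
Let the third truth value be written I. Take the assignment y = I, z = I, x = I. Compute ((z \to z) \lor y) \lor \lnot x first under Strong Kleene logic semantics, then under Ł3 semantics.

I; True

In Strong Kleene logic: z \to z = I \to I = I
(z \to z) \lor y = I \lor I = I
\lnot x = \lnot I = I
((z \to z) \lor y) \lor \lnot x = I \lor I = I
In Ł3: z \to z = I \to I = True
(z \to z) \lor y = True \lor I = True
\lnot x = \lnot I = I
((z \to z) \lor y) \lor \lnot x = True \lor I = True
They differ because Strong Kleene logic and Ł3 treat I differently under implication.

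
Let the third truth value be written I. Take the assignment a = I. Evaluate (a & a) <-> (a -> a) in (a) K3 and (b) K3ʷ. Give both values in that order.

I; I

In K3: a & a = I & I = I
a -> a = I -> I = I
(a & a) <-> (a -> a) = I <-> I = I
In K3ʷ: a & a = I & I = I
a -> a = I -> I = I  [any arg is the third value ⇒ result is the third value]
(a & a) <-> (a -> a) = I <-> I = I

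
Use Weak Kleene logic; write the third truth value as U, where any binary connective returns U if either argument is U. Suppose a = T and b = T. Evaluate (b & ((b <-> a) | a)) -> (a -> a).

b <-> a = T <-> T = T
(b <-> a) | a = T | T = T
b & ((b <-> a) | a) = T & T = T
a -> a = T -> T = T
(b & ((b <-> a) | a)) -> (a -> a) = T -> T = T

T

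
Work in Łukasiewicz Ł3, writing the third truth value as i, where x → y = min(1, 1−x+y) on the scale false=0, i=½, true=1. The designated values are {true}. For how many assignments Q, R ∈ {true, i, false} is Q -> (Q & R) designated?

Of the 9 assignments, 6 give a value in {true}.

6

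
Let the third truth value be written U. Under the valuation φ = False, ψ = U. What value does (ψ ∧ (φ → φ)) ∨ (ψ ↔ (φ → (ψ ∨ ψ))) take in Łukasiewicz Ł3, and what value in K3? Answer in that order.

U; U

In Łukasiewicz Ł3: φ → φ = False → False = True
ψ ∧ (φ → φ) = U ∧ True = U
ψ ∨ ψ = U ∨ U = U
φ → (ψ ∨ ψ) = False → U = True  [min(1, 1−0+½)]
ψ ↔ (φ → (ψ ∨ ψ)) = U ↔ True = U
(ψ ∧ (φ → φ)) ∨ (ψ ↔ (φ → (ψ ∨ ψ))) = U ∨ U = U
In K3: φ → φ = False → False = True
ψ ∧ (φ → φ) = U ∧ True = U
ψ ∨ ψ = U ∨ U = U
φ → (ψ ∨ ψ) = False → U = True
ψ ↔ (φ → (ψ ∨ ψ)) = U ↔ True = U
(ψ ∧ (φ → φ)) ∨ (ψ ↔ (φ → (ψ ∨ ψ))) = U ∨ U = U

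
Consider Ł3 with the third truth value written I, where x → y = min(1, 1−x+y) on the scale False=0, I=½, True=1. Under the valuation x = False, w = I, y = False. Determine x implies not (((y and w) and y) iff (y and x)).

y and w = False and I = False
(y and w) and y = False and False = False
y and x = False and False = False
((y and w) and y) iff (y and x) = False iff False = True
not (((y and w) and y) iff (y and x)) = not True = False
x implies not (((y and w) and y) iff (y and x)) = False implies False = True

True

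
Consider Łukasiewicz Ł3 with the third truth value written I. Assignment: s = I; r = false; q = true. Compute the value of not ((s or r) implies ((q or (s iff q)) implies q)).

false

s or r = I or false = I
s iff q = I iff true = I  [1 − |½−1|]
q or (s iff q) = true or I = true
(q or (s iff q)) implies q = true implies true = true
(s or r) implies ((q or (s iff q)) implies q) = I implies true = true
not ((s or r) implies ((q or (s iff q)) implies q)) = not true = false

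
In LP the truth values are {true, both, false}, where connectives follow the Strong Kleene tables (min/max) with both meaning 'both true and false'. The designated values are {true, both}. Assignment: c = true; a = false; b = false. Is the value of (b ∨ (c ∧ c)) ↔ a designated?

c ∧ c = true ∧ true = true
b ∨ (c ∧ c) = false ∨ true = true
(b ∨ (c ∧ c)) ↔ a = true ↔ false = false
false ∉ {true, both}.

No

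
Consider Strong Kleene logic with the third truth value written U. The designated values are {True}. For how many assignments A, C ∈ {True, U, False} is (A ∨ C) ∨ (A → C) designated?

7

Of the 9 assignments, 7 give a value in {True}.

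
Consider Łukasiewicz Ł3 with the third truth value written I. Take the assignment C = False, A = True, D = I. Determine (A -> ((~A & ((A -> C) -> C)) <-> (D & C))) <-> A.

~A = ~True = False
A -> C = True -> False = False
(A -> C) -> C = False -> False = True
~A & ((A -> C) -> C) = False & True = False
D & C = I & False = False
(~A & ((A -> C) -> C)) <-> (D & C) = False <-> False = True
A -> ((~A & ((A -> C) -> C)) <-> (D & C)) = True -> True = True
(A -> ((~A & ((A -> C) -> C)) <-> (D & C))) <-> A = True <-> True = True

True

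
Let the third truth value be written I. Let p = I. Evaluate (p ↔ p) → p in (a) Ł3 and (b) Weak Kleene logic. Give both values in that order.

I; I

In Ł3: p ↔ p = I ↔ I = ⊤
(p ↔ p) → p = ⊤ → I = I
In Weak Kleene logic: p ↔ p = I ↔ I = I
(p ↔ p) → p = I → I = I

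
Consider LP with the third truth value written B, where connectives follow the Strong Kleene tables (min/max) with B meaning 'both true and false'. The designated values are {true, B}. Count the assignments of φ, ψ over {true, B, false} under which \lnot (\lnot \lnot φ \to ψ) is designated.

4

Designated under: (φ=true, ψ=B); (φ=true, ψ=false); (φ=B, ψ=B); (φ=B, ψ=false).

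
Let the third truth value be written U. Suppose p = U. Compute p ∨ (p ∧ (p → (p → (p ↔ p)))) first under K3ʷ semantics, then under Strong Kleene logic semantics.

U; U

In K3ʷ: p ↔ p = U ↔ U = U
p → (p ↔ p) = U → U = U  [any arg is the third value ⇒ result is the third value]
p → (p → (p ↔ p)) = U → U = U
p ∧ (p → (p → (p ↔ p))) = U ∧ U = U
p ∨ (p ∧ (p → (p → (p ↔ p)))) = U ∨ U = U
In Strong Kleene logic: p ↔ p = U ↔ U = U
p → (p ↔ p) = U → U = U  [¬U ∨ U]
p → (p → (p ↔ p)) = U → U = U
p ∧ (p → (p → (p ↔ p))) = U ∧ U = U
p ∨ (p ∧ (p → (p → (p ↔ p)))) = U ∨ U = U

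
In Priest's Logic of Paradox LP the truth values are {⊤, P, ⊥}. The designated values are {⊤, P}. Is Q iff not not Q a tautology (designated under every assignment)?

Every assignment of Q over {⊤, P, ⊥} gives a value in {⊤, P}.
In particular, with Q=P: Q iff not not Q = P.

Yes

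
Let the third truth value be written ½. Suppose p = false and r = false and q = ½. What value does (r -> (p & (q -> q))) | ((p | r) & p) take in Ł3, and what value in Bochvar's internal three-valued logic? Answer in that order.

true; ½

In Ł3: q -> q = ½ -> ½ = true  [min(1, 1−½+½)]
p & (q -> q) = false & true = false
r -> (p & (q -> q)) = false -> false = true
p | r = false | false = false
(p | r) & p = false & false = false
(r -> (p & (q -> q))) | ((p | r) & p) = true | false = true
In Bochvar's internal three-valued logic: q -> q = ½ -> ½ = ½  [any arg is the third value ⇒ result is the third value]
p & (q -> q) = false & ½ = ½
r -> (p & (q -> q)) = false -> ½ = ½
p | r = false | false = false
(p | r) & p = false & false = false
(r -> (p & (q -> q))) | ((p | r) & p) = ½ | false = ½
They differ because Ł3 and Bochvar's internal three-valued logic treat ½ differently under the binary connectives.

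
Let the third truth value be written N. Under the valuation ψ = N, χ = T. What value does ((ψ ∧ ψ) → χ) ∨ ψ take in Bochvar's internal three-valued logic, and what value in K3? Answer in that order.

N; T

In Bochvar's internal three-valued logic: ψ ∧ ψ = N ∧ N = N
(ψ ∧ ψ) → χ = N → T = N  [any arg is the third value ⇒ result is the third value]
((ψ ∧ ψ) → χ) ∨ ψ = N ∨ N = N
In K3: ψ ∧ ψ = N ∧ N = N
(ψ ∧ ψ) → χ = N → T = T  [¬N ∨ T]
((ψ ∧ ψ) → χ) ∨ ψ = T ∨ N = T
They differ because Bochvar's internal three-valued logic and K3 treat N differently under the binary connectives.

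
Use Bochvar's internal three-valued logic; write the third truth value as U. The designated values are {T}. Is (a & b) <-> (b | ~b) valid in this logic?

Countermodel: a=T, b=U gives U, which is not designated.

No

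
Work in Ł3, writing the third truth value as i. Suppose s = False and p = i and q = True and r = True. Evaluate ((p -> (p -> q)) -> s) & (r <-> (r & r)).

p -> q = i -> True = True  [min(1, 1−½+1)]
p -> (p -> q) = i -> True = True
(p -> (p -> q)) -> s = True -> False = False
r & r = True & True = True
r <-> (r & r) = True <-> True = True
((p -> (p -> q)) -> s) & (r <-> (r & r)) = False & True = False

False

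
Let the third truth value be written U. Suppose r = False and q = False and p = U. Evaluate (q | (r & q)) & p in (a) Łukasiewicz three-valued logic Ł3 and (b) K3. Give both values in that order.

In Łukasiewicz three-valued logic Ł3: r & q = False & False = False
q | (r & q) = False | False = False
(q | (r & q)) & p = False & U = False
In K3: r & q = False & False = False
q | (r & q) = False | False = False
(q | (r & q)) & p = False & U = False

False; False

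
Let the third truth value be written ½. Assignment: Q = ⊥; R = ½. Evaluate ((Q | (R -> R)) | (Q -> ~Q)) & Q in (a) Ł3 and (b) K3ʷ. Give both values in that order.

In Ł3: R -> R = ½ -> ½ = ⊤
Q | (R -> R) = ⊥ | ⊤ = ⊤
~Q = ~⊥ = ⊤
Q -> ~Q = ⊥ -> ⊤ = ⊤
(Q | (R -> R)) | (Q -> ~Q) = ⊤ | ⊤ = ⊤
((Q | (R -> R)) | (Q -> ~Q)) & Q = ⊤ & ⊥ = ⊥
In K3ʷ: R -> R = ½ -> ½ = ½  [any arg is the third value ⇒ result is the third value]
Q | (R -> R) = ⊥ | ½ = ½
~Q = ~⊥ = ⊤
Q -> ~Q = ⊥ -> ⊤ = ⊤
(Q | (R -> R)) | (Q -> ~Q) = ½ | ⊤ = ½
((Q | (R -> R)) | (Q -> ~Q)) & Q = ½ & ⊥ = ½
They differ because Ł3 and K3ʷ treat ½ differently under the binary connectives.

⊥; ½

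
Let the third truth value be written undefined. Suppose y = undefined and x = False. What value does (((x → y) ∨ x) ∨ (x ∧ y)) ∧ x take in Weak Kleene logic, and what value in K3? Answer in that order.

In Weak Kleene logic: x → y = False → undefined = undefined
(x → y) ∨ x = undefined ∨ False = undefined
x ∧ y = False ∧ undefined = undefined
((x → y) ∨ x) ∨ (x ∧ y) = undefined ∨ undefined = undefined
(((x → y) ∨ x) ∨ (x ∧ y)) ∧ x = undefined ∧ False = undefined
In K3: x → y = False → undefined = True  [¬False ∨ undefined]
(x → y) ∨ x = True ∨ False = True
x ∧ y = False ∧ undefined = False
((x → y) ∨ x) ∨ (x ∧ y) = True ∨ False = True
(((x → y) ∨ x) ∨ (x ∧ y)) ∧ x = True ∧ False = False
They differ because Weak Kleene logic and K3 treat undefined differently under the binary connectives.

undefined; False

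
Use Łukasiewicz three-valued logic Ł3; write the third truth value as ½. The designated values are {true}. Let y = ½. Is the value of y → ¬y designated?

Yes

¬y = ¬½ = ½
y → ¬y = ½ → ½ = true  [min(1, 1−½+½)]
true ∈ {true}.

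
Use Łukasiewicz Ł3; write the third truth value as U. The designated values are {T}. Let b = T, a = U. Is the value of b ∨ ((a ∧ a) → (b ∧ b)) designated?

Yes

a ∧ a = U ∧ U = U
b ∧ b = T ∧ T = T
(a ∧ a) → (b ∧ b) = U → T = T
b ∨ ((a ∧ a) → (b ∧ b)) = T ∨ T = T
T ∈ {T}.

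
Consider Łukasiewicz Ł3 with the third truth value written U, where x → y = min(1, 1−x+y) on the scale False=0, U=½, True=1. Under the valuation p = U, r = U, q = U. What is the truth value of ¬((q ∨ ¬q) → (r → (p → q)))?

False

¬q = ¬U = U
q ∨ ¬q = U ∨ U = U
p → q = U → U = True  [min(1, 1−½+½)]
r → (p → q) = U → True = True
(q ∨ ¬q) → (r → (p → q)) = U → True = True
¬((q ∨ ¬q) → (r → (p → q))) = ¬True = False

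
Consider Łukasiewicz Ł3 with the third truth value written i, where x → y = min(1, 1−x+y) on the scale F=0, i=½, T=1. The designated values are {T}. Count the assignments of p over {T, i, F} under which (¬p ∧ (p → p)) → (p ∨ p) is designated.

p=T: T ✓
p=i: T ✓
p=F: F ·

2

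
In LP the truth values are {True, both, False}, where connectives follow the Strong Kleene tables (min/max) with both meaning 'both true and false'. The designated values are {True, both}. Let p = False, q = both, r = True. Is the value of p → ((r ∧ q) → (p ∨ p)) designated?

r ∧ q = True ∧ both = both
p ∨ p = False ∨ False = False
(r ∧ q) → (p ∨ p) = both → False = both  [¬both ∨ False]
p → ((r ∧ q) → (p ∨ p)) = False → both = True
True ∈ {True, both}.

Yes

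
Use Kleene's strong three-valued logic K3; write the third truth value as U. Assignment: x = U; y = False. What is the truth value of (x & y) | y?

x & y = U & False = False
(x & y) | y = False | False = False

False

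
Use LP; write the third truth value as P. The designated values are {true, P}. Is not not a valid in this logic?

No

Countermodel: a=false gives false, which is not designated.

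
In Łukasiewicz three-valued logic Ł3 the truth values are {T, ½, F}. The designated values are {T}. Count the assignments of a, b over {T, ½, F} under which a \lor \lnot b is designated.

Of the 9 assignments, 5 give a value in {T}.

5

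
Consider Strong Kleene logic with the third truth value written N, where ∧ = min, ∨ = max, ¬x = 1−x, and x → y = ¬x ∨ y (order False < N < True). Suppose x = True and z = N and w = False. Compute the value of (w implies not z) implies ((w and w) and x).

not z = not N = N
w implies not z = False implies N = True
w and w = False and False = False
(w and w) and x = False and True = False
(w implies not z) implies ((w and w) and x) = True implies False = False

False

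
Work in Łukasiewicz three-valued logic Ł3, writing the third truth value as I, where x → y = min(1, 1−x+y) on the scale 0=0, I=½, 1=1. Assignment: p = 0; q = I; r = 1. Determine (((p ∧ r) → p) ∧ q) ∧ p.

0

p ∧ r = 0 ∧ 1 = 0
(p ∧ r) → p = 0 → 0 = 1
((p ∧ r) → p) ∧ q = 1 ∧ I = I
(((p ∧ r) → p) ∧ q) ∧ p = I ∧ 0 = 0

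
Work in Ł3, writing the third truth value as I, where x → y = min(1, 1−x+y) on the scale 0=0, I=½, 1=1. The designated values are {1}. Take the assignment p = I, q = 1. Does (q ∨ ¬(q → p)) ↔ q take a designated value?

Yes

q → p = 1 → I = I  [min(1, 1−1+½)]
¬(q → p) = ¬I = I
q ∨ ¬(q → p) = 1 ∨ I = 1
(q ∨ ¬(q → p)) ↔ q = 1 ↔ 1 = 1
1 ∈ {1}.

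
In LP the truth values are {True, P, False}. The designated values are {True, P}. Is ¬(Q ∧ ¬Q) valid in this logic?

Every assignment of Q over {True, P, False} gives a value in {True, P}.
In particular, with Q=P: ¬(Q ∧ ¬Q) = P.

Yes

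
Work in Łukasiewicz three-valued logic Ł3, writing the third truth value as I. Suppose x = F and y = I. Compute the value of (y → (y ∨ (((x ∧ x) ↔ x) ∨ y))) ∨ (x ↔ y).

x ∧ x = F ∧ F = F
(x ∧ x) ↔ x = F ↔ F = T
((x ∧ x) ↔ x) ∨ y = T ∨ I = T
y ∨ (((x ∧ x) ↔ x) ∨ y) = I ∨ T = T
y → (y ∨ (((x ∧ x) ↔ x) ∨ y)) = I → T = T
x ↔ y = F ↔ I = I
(y → (y ∨ (((x ∧ x) ↔ x) ∨ y))) ∨ (x ↔ y) = T ∨ I = T

T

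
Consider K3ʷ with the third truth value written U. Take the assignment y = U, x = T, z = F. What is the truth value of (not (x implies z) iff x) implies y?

x implies z = T implies F = F
not (x implies z) = not F = T
not (x implies z) iff x = T iff T = T
(not (x implies z) iff x) implies y = T implies U = U  [any arg is the third value ⇒ result is the third value]

U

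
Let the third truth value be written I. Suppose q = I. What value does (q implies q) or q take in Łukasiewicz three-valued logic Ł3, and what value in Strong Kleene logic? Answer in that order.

true; I

In Łukasiewicz three-valued logic Ł3: q implies q = I implies I = true
(q implies q) or q = true or I = true
In Strong Kleene logic: q implies q = I implies I = I  [not I or I]
(q implies q) or q = I or I = I
They differ because Łukasiewicz three-valued logic Ł3 and Strong Kleene logic treat I differently under implication.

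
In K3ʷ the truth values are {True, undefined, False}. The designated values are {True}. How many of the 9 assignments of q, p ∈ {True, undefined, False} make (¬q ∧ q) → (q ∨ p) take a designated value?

Designated under: (q=True, p=True); (q=True, p=False); (q=False, p=True); (q=False, p=False).

4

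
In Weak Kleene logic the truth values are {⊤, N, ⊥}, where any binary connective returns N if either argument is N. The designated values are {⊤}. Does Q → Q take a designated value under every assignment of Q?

No

Countermodel: Q=N gives N, which is not designated.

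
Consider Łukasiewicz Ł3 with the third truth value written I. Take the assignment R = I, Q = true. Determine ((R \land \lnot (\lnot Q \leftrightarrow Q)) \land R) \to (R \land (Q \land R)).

\lnot Q = \lnot true = false
\lnot Q \leftrightarrow Q = false \leftrightarrow true = false
\lnot (\lnot Q \leftrightarrow Q) = \lnot false = true
R \land \lnot (\lnot Q \leftrightarrow Q) = I \land true = I
(R \land \lnot (\lnot Q \leftrightarrow Q)) \land R = I \land I = I
Q \land R = true \land I = I
R \land (Q \land R) = I \land I = I
((R \land \lnot (\lnot Q \leftrightarrow Q)) \land R) \to (R \land (Q \land R)) = I \to I = true  [min(1, 1−½+½)]

true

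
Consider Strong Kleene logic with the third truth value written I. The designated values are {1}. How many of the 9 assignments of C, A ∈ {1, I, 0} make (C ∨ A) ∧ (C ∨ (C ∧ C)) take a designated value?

Designated under: (C=1, A=1); (C=1, A=I); (C=1, A=0).

3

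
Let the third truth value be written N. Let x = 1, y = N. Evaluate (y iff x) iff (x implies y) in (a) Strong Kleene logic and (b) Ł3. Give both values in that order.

In Strong Kleene logic: y iff x = N iff 1 = N
x implies y = 1 implies N = N
(y iff x) iff (x implies y) = N iff N = N
In Ł3: y iff x = N iff 1 = N  [1 − |½−1|]
x implies y = 1 implies N = N
(y iff x) iff (x implies y) = N iff N = 1
They differ because Strong Kleene logic and Ł3 treat N differently under implication.

N; 1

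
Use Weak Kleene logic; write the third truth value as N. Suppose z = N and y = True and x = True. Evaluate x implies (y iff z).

y iff z = True iff N = N
x implies (y iff z) = True implies N = N

N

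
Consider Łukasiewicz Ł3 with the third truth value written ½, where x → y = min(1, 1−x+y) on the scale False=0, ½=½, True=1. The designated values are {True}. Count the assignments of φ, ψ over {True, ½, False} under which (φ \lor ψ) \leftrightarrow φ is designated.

6

Of the 9 assignments, 6 give a value in {True}.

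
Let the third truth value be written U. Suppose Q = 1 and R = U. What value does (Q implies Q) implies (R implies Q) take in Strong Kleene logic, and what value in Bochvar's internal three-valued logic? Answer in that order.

In Strong Kleene logic: Q implies Q = 1 implies 1 = 1
R implies Q = U implies 1 = 1  [not U or 1]
(Q implies Q) implies (R implies Q) = 1 implies 1 = 1
In Bochvar's internal three-valued logic: Q implies Q = 1 implies 1 = 1
R implies Q = U implies 1 = U
(Q implies Q) implies (R implies Q) = 1 implies U = U
They differ because Strong Kleene logic and Bochvar's internal three-valued logic treat U differently under the binary connectives.

1; U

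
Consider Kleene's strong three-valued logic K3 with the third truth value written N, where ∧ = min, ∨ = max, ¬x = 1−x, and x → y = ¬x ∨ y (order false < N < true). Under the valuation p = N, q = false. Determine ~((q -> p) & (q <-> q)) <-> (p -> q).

q -> p = false -> N = true  [~false | N]
q <-> q = false <-> false = true
(q -> p) & (q <-> q) = true & true = true
~((q -> p) & (q <-> q)) = ~true = false
p -> q = N -> false = N
~((q -> p) & (q <-> q)) <-> (p -> q) = false <-> N = N

N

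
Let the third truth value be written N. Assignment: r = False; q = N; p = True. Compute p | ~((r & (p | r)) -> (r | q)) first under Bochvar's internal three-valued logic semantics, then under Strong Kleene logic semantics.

N; True

In Bochvar's internal three-valued logic: p | r = True | False = True
r & (p | r) = False & True = False
r | q = False | N = N
(r & (p | r)) -> (r | q) = False -> N = N  [any arg is the third value ⇒ result is the third value]
~((r & (p | r)) -> (r | q)) = ~N = N
p | ~((r & (p | r)) -> (r | q)) = True | N = N
In Strong Kleene logic: p | r = True | False = True
r & (p | r) = False & True = False
r | q = False | N = N
(r & (p | r)) -> (r | q) = False -> N = True
~((r & (p | r)) -> (r | q)) = ~True = False
p | ~((r & (p | r)) -> (r | q)) = True | False = True
They differ because Bochvar's internal three-valued logic and Strong Kleene logic treat N differently under the binary connectives.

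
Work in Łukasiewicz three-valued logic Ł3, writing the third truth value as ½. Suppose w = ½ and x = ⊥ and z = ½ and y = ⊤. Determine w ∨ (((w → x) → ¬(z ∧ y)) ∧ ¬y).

w → x = ½ → ⊥ = ½  [min(1, 1−½+0)]
z ∧ y = ½ ∧ ⊤ = ½
¬(z ∧ y) = ¬½ = ½
(w → x) → ¬(z ∧ y) = ½ → ½ = ⊤
¬y = ¬⊤ = ⊥
((w → x) → ¬(z ∧ y)) ∧ ¬y = ⊤ ∧ ⊥ = ⊥
w ∨ (((w → x) → ¬(z ∧ y)) ∧ ¬y) = ½ ∨ ⊥ = ½

½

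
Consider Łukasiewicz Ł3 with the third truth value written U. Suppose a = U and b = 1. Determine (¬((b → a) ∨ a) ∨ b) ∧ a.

U

b → a = 1 → U = U  [min(1, 1−1+½)]
(b → a) ∨ a = U ∨ U = U
¬((b → a) ∨ a) = ¬U = U
¬((b → a) ∨ a) ∨ b = U ∨ 1 = 1
(¬((b → a) ∨ a) ∨ b) ∧ a = 1 ∧ U = U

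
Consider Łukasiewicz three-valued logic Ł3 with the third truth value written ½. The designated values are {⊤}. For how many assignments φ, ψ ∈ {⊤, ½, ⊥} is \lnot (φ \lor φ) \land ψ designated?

1

Designated under: (φ=⊥, ψ=⊤).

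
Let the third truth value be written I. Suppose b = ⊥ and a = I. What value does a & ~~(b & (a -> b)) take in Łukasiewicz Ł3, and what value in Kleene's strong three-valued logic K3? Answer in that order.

⊥; ⊥

In Łukasiewicz Ł3: a -> b = I -> ⊥ = I  [min(1, 1−½+0)]
b & (a -> b) = ⊥ & I = ⊥
~(b & (a -> b)) = ~⊥ = ⊤
~~(b & (a -> b)) = ~⊤ = ⊥
a & ~~(b & (a -> b)) = I & ⊥ = ⊥
In Kleene's strong three-valued logic K3: a -> b = I -> ⊥ = I  [~I | ⊥]
b & (a -> b) = ⊥ & I = ⊥
~(b & (a -> b)) = ~⊥ = ⊤
~~(b & (a -> b)) = ~⊤ = ⊥
a & ~~(b & (a -> b)) = I & ⊥ = ⊥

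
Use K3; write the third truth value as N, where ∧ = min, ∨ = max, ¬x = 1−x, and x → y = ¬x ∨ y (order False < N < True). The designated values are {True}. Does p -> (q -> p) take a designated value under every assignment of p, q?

No

Countermodel: p=N, q=True gives N, which is not designated.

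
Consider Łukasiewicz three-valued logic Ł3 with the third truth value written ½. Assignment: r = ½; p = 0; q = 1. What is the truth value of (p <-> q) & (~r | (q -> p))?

p <-> q = 0 <-> 1 = 0
~r = ~½ = ½
q -> p = 1 -> 0 = 0
~r | (q -> p) = ½ | 0 = ½
(p <-> q) & (~r | (q -> p)) = 0 & ½ = 0

0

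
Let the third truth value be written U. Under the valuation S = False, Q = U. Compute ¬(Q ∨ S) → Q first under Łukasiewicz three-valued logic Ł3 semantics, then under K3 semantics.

True; U

In Łukasiewicz three-valued logic Ł3: Q ∨ S = U ∨ False = U
¬(Q ∨ S) = ¬U = U
¬(Q ∨ S) → Q = U → U = True  [min(1, 1−½+½)]
In K3: Q ∨ S = U ∨ False = U
¬(Q ∨ S) = ¬U = U
¬(Q ∨ S) → Q = U → U = U
They differ because Łukasiewicz three-valued logic Ł3 and K3 treat U differently under implication.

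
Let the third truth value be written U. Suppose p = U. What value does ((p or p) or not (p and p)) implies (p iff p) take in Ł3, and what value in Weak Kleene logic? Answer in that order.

In Ł3: p or p = U or U = U
p and p = U and U = U
not (p and p) = not U = U
(p or p) or not (p and p) = U or U = U
p iff p = U iff U = True  [1 − |½−½|]
((p or p) or not (p and p)) implies (p iff p) = U implies True = True
In Weak Kleene logic: p or p = U or U = U
p and p = U and U = U
not (p and p) = not U = U
(p or p) or not (p and p) = U or U = U
p iff p = U iff U = U
((p or p) or not (p and p)) implies (p iff p) = U implies U = U  [any arg is the third value ⇒ result is the third value]
They differ because Ł3 and Weak Kleene logic treat U differently under the binary connectives.

True; U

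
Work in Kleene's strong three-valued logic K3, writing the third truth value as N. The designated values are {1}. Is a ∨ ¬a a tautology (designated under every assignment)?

Countermodel: a=N gives N, which is not designated.

No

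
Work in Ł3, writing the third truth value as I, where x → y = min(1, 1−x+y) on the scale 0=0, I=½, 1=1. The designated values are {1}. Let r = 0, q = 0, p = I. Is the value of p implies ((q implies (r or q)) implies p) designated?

Yes

r or q = 0 or 0 = 0
q implies (r or q) = 0 implies 0 = 1
(q implies (r or q)) implies p = 1 implies I = I
p implies ((q implies (r or q)) implies p) = I implies I = 1
1 ∈ {1}.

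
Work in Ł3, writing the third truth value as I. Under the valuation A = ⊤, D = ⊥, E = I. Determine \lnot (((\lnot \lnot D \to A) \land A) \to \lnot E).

\lnot D = \lnot ⊥ = ⊤
\lnot \lnot D = \lnot ⊤ = ⊥
\lnot \lnot D \to A = ⊥ \to ⊤ = ⊤
(\lnot \lnot D \to A) \land A = ⊤ \land ⊤ = ⊤
\lnot E = \lnot I = I
((\lnot \lnot D \to A) \land A) \to \lnot E = ⊤ \to I = I  [min(1, 1−1+½)]
\lnot (((\lnot \lnot D \to A) \land A) \to \lnot E) = \lnot I = I

I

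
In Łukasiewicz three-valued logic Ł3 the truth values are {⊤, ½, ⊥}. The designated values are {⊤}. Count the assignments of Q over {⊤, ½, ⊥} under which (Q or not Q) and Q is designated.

Q=⊤: ⊤ ✓
Q=½: ½ ·
Q=⊥: ⊥ ·

1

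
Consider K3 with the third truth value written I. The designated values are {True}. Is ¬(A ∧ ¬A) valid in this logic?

No

Countermodel: A=I gives I, which is not designated.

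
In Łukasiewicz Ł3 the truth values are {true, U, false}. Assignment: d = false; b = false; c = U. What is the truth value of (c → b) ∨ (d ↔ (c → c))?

c → b = U → false = U  [min(1, 1−½+0)]
c → c = U → U = true
d ↔ (c → c) = false ↔ true = false
(c → b) ∨ (d ↔ (c → c)) = U ∨ false = U

U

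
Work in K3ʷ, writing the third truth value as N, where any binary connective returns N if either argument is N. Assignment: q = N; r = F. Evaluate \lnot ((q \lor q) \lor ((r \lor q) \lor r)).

N

q \lor q = N \lor N = N
r \lor q = F \lor N = N
(r \lor q) \lor r = N \lor F = N
(q \lor q) \lor ((r \lor q) \lor r) = N \lor N = N
\lnot ((q \lor q) \lor ((r \lor q) \lor r)) = \lnot N = N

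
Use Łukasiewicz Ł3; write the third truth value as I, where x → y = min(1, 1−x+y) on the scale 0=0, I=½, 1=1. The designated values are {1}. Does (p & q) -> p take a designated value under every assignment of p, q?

Yes

Every assignment of p, q over {1, I, 0} gives a value in {1}.
In particular, with p=I, q=I: (p & q) -> p = 1.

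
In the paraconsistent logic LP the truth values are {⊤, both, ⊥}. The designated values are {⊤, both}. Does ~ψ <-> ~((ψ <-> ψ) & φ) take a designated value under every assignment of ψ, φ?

Countermodel: ψ=⊤, φ=⊥ gives ⊥, which is not designated.

No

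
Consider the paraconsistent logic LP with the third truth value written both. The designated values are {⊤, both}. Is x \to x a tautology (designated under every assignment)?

Every assignment of x over {⊤, both, ⊥} gives a value in {⊤, both}.
In particular, with x=both: x \to x = both.

Yes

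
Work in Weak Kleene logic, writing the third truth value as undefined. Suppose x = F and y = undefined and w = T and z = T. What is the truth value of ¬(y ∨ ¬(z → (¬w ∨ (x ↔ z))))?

undefined

¬w = ¬T = F
x ↔ z = F ↔ T = F
¬w ∨ (x ↔ z) = F ∨ F = F
z → (¬w ∨ (x ↔ z)) = T → F = F
¬(z → (¬w ∨ (x ↔ z))) = ¬F = T
y ∨ ¬(z → (¬w ∨ (x ↔ z))) = undefined ∨ T = undefined
¬(y ∨ ¬(z → (¬w ∨ (x ↔ z)))) = ¬undefined = undefined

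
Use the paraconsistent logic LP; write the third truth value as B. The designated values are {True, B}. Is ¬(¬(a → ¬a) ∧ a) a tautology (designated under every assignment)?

Countermodel: a=True gives False, which is not designated.

No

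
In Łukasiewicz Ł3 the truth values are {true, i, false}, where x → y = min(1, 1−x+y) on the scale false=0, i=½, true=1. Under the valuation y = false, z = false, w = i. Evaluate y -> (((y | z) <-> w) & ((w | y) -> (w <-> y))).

y | z = false | false = false
(y | z) <-> w = false <-> i = i  [1 − |0−½|]
w | y = i | false = i
w <-> y = i <-> false = i
(w | y) -> (w <-> y) = i -> i = true
((y | z) <-> w) & ((w | y) -> (w <-> y)) = i & true = i
y -> (((y | z) <-> w) & ((w | y) -> (w <-> y))) = false -> i = true

true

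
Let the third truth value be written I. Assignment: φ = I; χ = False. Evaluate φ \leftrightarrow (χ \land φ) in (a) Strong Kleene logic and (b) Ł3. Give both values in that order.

I; I

In Strong Kleene logic: χ \land φ = False \land I = False
φ \leftrightarrow (χ \land φ) = I \leftrightarrow False = I
In Ł3: χ \land φ = False \land I = False
φ \leftrightarrow (χ \land φ) = I \leftrightarrow False = I  [1 − |½−0|]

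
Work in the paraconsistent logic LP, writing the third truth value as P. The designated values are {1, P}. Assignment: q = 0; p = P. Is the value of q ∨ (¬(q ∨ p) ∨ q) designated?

q ∨ p = 0 ∨ P = P
¬(q ∨ p) = ¬P = P
¬(q ∨ p) ∨ q = P ∨ 0 = P
q ∨ (¬(q ∨ p) ∨ q) = 0 ∨ P = P
P ∈ {1, P}.

Yes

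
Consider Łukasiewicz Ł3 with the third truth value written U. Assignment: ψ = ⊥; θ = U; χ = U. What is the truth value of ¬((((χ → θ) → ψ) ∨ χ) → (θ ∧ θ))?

⊥

χ → θ = U → U = ⊤
(χ → θ) → ψ = ⊤ → ⊥ = ⊥
((χ → θ) → ψ) ∨ χ = ⊥ ∨ U = U
θ ∧ θ = U ∧ U = U
(((χ → θ) → ψ) ∨ χ) → (θ ∧ θ) = U → U = ⊤
¬((((χ → θ) → ψ) ∨ χ) → (θ ∧ θ)) = ¬⊤ = ⊥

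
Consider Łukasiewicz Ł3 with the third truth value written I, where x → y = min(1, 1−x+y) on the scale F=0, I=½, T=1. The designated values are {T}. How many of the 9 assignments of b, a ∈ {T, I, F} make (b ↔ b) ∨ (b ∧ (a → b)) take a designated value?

9

Of the 9 assignments, 9 give a value in {T}.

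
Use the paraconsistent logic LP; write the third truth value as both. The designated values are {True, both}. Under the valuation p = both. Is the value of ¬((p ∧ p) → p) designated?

p ∧ p = both ∧ both = both
(p ∧ p) → p = both → both = both
¬((p ∧ p) → p) = ¬both = both
both ∈ {True, both}.

Yes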